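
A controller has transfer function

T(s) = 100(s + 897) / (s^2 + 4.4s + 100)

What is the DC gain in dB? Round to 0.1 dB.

59.1 dB

T(0) = 100·897 / 100 = 897
20 log₁₀(897) ≈ 59.06 dB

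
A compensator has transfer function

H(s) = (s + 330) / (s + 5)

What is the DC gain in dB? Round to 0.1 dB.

H(0) = 330 / 5 = 66
20 log₁₀(66) ≈ 36.39 dB

36.4 dB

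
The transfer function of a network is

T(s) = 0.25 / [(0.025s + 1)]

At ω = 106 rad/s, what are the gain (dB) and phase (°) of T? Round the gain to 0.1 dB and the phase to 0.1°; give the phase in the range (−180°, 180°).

-21.1 dB, -69.3°

At ω = 106 rad/s:
pole (1 + j106·0.025) = 1 + j2.65 → |·| ≈ 2.8324, ∠ ≈ 69.33°
|T| = 0.25 · 1 / (2.8324) ≈ 0.088264
Gain = 20 log₁₀(0.088264) ≈ -21.08 dB
∠T = (0°) − (69.33°) = -69.33°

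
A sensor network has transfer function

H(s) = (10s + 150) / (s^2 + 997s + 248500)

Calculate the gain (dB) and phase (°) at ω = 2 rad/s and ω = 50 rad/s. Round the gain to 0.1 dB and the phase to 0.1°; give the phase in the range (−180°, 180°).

ω = 2: -64.3 dB, 7.1°; ω = 50: -53.6 dB, 61.8°

Substitute s = j2:
Numerator: 10(j2) + 150 = 150 + j20
Denominator: (j2)^2 + 997(j2) + 248500 = 248496 + j1994
|N| = √(150² + 20²) ≈ 151.33, ∠N ≈ 7.59°
|D| = √(248496² + 1994²) ≈ 2.485e+05, ∠D ≈ 0.46°
|H| = 151.33 / 2.485e+05 ≈ 0.00060897
Gain = 20 log₁₀(0.00060897) ≈ -64.31 dB
∠H = 7.59° − 0.46° = 7.13°

Substitute s = j50:
Numerator: 10(j50) + 150 = 150 + j500
Denominator: (j50)^2 + 997(j50) + 248500 = 246000 + j49850
|N| = √(150² + 500²) ≈ 522.02, ∠N ≈ 73.30°
|D| = √(246000² + 49850²) ≈ 2.51e+05, ∠D ≈ 11.46°
|H| = 522.02 / 2.51e+05 ≈ 0.0020798
Gain = 20 log₁₀(0.0020798) ≈ -53.64 dB
∠H = 73.30° − 11.46° = 61.84°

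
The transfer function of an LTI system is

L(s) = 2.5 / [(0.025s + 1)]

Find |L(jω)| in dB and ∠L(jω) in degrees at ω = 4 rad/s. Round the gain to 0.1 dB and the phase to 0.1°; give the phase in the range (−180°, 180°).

7.9 dB, -5.7°

At ω = 4 rad/s:
pole (1 + j4·0.025) = 1 + j0.1 → |·| ≈ 1.005, ∠ ≈ 5.71°
|L| = 2.5 · 1 / (1.005) ≈ 2.4876
Gain = 20 log₁₀(2.4876) ≈ 7.92 dB
∠L = (0°) − (5.71°) = -5.71°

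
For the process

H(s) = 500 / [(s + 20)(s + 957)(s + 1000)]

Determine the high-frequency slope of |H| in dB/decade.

-60 dB/decade

Each pole contributes −20 dB/decade at high frequency; each zero contributes +20 dB/decade.
Net: 0 zero(s) − 3 pole(s) → -60 dB/decade.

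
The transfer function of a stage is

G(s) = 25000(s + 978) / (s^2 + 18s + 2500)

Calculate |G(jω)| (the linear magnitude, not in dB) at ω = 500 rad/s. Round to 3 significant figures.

At s = jω = j500:
zero (s+978): 978 + j500 → |·| = √(978²+500²) = √1206484 ≈ 1098.4, ∠ = arctan(500/978) ≈ 27.08°
quadratic: (j500)² + 18·j500 + 2500 = -247500 + j9000 → |·| ≈ 2.4766e+05, ∠ ≈ 177.92°
|G| = 25000 · 1098.4 / 2.4766e+05 ≈ 110.88

111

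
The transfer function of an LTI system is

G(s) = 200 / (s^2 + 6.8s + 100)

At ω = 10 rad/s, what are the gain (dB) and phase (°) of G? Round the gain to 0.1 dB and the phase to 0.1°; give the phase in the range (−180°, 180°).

9.4 dB, -90.0°

At s = jω = j10:
quadratic: (j10)² + 6.8·j10 + 100 = 0 + j68 → |·| ≈ 68, ∠ ≈ 90.00°
|G| = 200 / 68 ≈ 2.9412
Gain = 20 log₁₀(2.9412) ≈ 9.37 dB
∠G = 0.00° − 90.00° = -90.00°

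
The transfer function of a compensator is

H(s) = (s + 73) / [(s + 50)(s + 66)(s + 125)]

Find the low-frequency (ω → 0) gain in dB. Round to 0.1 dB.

H(0) = 1·73 / (50·66·125) ≈ 0.00017697
20 log₁₀(0.00017697) ≈ -75.04 dB

-75.0 dB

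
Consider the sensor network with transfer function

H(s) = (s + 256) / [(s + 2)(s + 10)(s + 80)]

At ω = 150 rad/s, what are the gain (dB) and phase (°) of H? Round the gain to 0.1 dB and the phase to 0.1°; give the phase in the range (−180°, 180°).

-82.2 dB, 153.0°

At s = jω = j150:
zero (s+256): 256 + j150 → |·| = √(256²+150²) = √88036 ≈ 296.71, ∠ = arctan(150/256) ≈ 30.37°
pole (s+2): 2 + j150 → |·| = √(2²+150²) = √22504 ≈ 150.01, ∠ = arctan(150/2) ≈ 89.24°
pole (s+10): 10 + j150 → |·| = √(10²+150²) = √22600 ≈ 150.33, ∠ = arctan(150/10) ≈ 86.19°
pole (s+80): 80 + j150 → |·| = √(80²+150²) = √28900 ≈ 170, ∠ = arctan(150/80) ≈ 61.93°
|H| = 1 · 296.71 / 3.8337e+06 ≈ 7.7395e-05
Gain = 20 log₁₀(7.7395e-05) ≈ -82.23 dB
∠H = 30.37° − 237.36° = -206.99° ≡ 153.01° (principal value)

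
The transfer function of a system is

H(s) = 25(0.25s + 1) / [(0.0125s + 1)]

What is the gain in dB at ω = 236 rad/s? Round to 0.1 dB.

At ω = 236 rad/s:
zero (1 + j236·0.25) = 1 + j59 → |·| ≈ 59.008, ∠ ≈ 89.03°
pole (1 + j236·0.0125) = 1 + j2.95 → |·| ≈ 3.1149, ∠ ≈ 71.27°
|H| = 25 · 59.008 / (3.1149) ≈ 473.59
Gain = 20 log₁₀(473.59) ≈ 53.51 dB

53.5 dB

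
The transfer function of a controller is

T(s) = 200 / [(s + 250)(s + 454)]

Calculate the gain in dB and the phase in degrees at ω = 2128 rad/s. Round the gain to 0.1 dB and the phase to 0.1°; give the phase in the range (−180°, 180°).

At s = jω = j2128:
pole (s+250): 250 + j2128 → |·| = √(250²+2128²) = √4590884 ≈ 2142.6, ∠ = arctan(2128/250) ≈ 83.30°
pole (s+454): 454 + j2128 → |·| = √(454²+2128²) = √4734500 ≈ 2175.9, ∠ = arctan(2128/454) ≈ 77.96°
|T| = 200 / 4.6621e+06 ≈ 4.2899e-05
Gain = 20 log₁₀(4.2899e-05) ≈ -87.35 dB
∠T = 0.00° − 161.26° = -161.26°

-87.4 dB, -161.3°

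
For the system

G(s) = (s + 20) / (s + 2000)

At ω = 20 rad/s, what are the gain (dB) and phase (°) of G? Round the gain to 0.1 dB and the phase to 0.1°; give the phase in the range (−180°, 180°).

At s = jω = j20:
zero (s+20): 20 + j20 → |·| = √(20²+20²) = √800 ≈ 28.284, ∠ = arctan(20/20) ≈ 45.00°
pole (s+2000): 2000 + j20 → |·| = √(2000²+20²) = √4000400 ≈ 2000.1, ∠ = arctan(20/2000) ≈ 0.57°
|G| = 1 · 28.284 / 2000.1 ≈ 0.014141
Gain = 20 log₁₀(0.014141) ≈ -36.99 dB
∠G = 45.00° − 0.57° = 44.43°

-37.0 dB, 44.4°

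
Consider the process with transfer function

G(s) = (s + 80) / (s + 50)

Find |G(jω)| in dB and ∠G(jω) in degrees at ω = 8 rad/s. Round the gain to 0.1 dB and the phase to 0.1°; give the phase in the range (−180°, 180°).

Substitute s = j8:
Numerator: (j8) + 80 = 80 + j8
Denominator: (j8) + 50 = 50 + j8
|N| = √(80² + 8²) ≈ 80.399, ∠N ≈ 5.71°
|D| = √(50² + 8²) ≈ 50.636, ∠D ≈ 9.09°
|G| = 80.399 / 50.636 ≈ 1.5878
Gain = 20 log₁₀(1.5878) ≈ 4.02 dB
∠G = 5.71° − 9.09° = -3.38°

4.0 dB, -3.4°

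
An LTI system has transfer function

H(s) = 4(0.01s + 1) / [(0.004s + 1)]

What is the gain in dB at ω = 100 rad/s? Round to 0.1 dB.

At ω = 100 rad/s:
zero (1 + j100·0.01) = 1 + j1 → |·| ≈ 1.4142, ∠ ≈ 45.00°
pole (1 + j100·0.004) = 1 + j0.4 → |·| ≈ 1.077, ∠ ≈ 21.80°
|H| = 4 · 1.4142 / (1.077) ≈ 5.2524
Gain = 20 log₁₀(5.2524) ≈ 14.41 dB

14.4 dB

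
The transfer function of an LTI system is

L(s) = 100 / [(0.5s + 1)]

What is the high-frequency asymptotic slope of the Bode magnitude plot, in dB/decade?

-20 dB/decade

Each pole contributes −20 dB/decade at high frequency; each zero contributes +20 dB/decade.
Net: 0 zero(s) − 1 pole(s) → -20 dB/decade.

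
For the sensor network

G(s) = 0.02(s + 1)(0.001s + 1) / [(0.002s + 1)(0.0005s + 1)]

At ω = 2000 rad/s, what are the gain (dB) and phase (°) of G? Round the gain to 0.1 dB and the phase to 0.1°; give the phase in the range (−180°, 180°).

At ω = 2000 rad/s:
zero (1 + j2000·1) = 1 + j2000 → |·| ≈ 2000, ∠ ≈ 89.97°
zero (1 + j2000·0.001) = 1 + j2 → |·| ≈ 2.2361, ∠ ≈ 63.43°
pole (1 + j2000·0.002) = 1 + j4 → |·| ≈ 4.1231, ∠ ≈ 75.96°
pole (1 + j2000·0.0005) = 1 + j1 → |·| ≈ 1.4142, ∠ ≈ 45.00°
|G| = 0.02 · 2000 · 2.2361 / (4.1231 · 1.4142) ≈ 15.34
Gain = 20 log₁₀(15.34) ≈ 23.72 dB
∠G = (89.97° + 63.43°) − (75.96° + 45.00°) = 32.44°

23.7 dB, 32.4°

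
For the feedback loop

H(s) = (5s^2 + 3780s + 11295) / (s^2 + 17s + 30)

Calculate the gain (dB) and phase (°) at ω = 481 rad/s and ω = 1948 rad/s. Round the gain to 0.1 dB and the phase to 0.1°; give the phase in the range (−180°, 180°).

ω = 481: 19.4 dB, -55.8°; ω = 1948: 14.6 dB, -20.7°

Substitute s = j481:
Numerator: 5(j481)^2 + 3780(j481) + 11295 = -1145510 + j1818180
Denominator: (j481)^2 + 17(j481) + 30 = -231331 + j8177
|N| = √(1145510² + 1818180²) ≈ 2.1489e+06, ∠N ≈ 122.21°
|D| = √(231331² + 8177²) ≈ 2.3148e+05, ∠D ≈ 177.98°
|H| = 2.1489e+06 / 2.3148e+05 ≈ 9.2833
Gain = 20 log₁₀(9.2833) ≈ 19.35 dB
∠H = 122.21° − 177.98° = -55.77°

Substitute s = j1948:
Numerator: 5(j1948)^2 + 3780(j1948) + 11295 = -18962225 + j7363440
Denominator: (j1948)^2 + 17(j1948) + 30 = -3794674 + j33116
|N| = √(18962225² + 7363440²) ≈ 2.0342e+07, ∠N ≈ 158.78°
|D| = √(3794674² + 33116²) ≈ 3.7948e+06, ∠D ≈ 179.50°
|H| = 2.0342e+07 / 3.7948e+06 ≈ 5.3605
Gain = 20 log₁₀(5.3605) ≈ 14.58 dB
∠H = 158.78° − 179.50° = -20.72°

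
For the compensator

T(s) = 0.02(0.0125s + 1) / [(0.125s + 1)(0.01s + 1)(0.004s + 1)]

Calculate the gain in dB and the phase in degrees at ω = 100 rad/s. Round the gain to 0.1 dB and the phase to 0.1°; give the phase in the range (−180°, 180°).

-55.5 dB, -100.9°

At ω = 100 rad/s:
zero (1 + j100·0.0125) = 1 + j1.25 → |·| ≈ 1.6008, ∠ ≈ 51.34°
pole (1 + j100·0.125) = 1 + j12.5 → |·| ≈ 12.54, ∠ ≈ 85.43°
pole (1 + j100·0.01) = 1 + j1 → |·| ≈ 1.4142, ∠ ≈ 45.00°
pole (1 + j100·0.004) = 1 + j0.4 → |·| ≈ 1.077, ∠ ≈ 21.80°
|T| = 0.02 · 1.6008 / (12.54 · 1.4142 · 1.077) ≈ 0.0016763
Gain = 20 log₁₀(0.0016763) ≈ -55.51 dB
∠T = (51.34°) − (85.43° + 45.00° + 21.80°) = -100.89°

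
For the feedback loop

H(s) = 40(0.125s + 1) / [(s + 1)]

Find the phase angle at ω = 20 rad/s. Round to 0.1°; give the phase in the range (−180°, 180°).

At ω = 20 rad/s:
zero (1 + j20·0.125) = 1 + j2.5 → |·| ≈ 2.6926, ∠ ≈ 68.20°
pole (1 + j20·1) = 1 + j20 → |·| ≈ 20.025, ∠ ≈ 87.14°
∠H = (68.20°) − (87.14°) = -18.94°

-18.9°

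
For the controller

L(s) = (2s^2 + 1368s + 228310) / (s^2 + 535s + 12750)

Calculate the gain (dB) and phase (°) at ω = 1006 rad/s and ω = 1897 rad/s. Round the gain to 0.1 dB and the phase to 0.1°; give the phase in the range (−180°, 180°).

Substitute s = j1006:
Numerator: 2(j1006)^2 + 1368(j1006) + 228310 = -1795762 + j1376208
Denominator: (j1006)^2 + 535(j1006) + 12750 = -999286 + j538210
|N| = √(1795762² + 1376208²) ≈ 2.2625e+06, ∠N ≈ 142.53°
|D| = √(999286² + 538210²) ≈ 1.135e+06, ∠D ≈ 151.69°
|L| = 2.2625e+06 / 1.135e+06 ≈ 1.9934
Gain = 20 log₁₀(1.9934) ≈ 5.99 dB
∠L = 142.53° − 151.69° = -9.16°

Substitute s = j1897:
Numerator: 2(j1897)^2 + 1368(j1897) + 228310 = -6968908 + j2595096
Denominator: (j1897)^2 + 535(j1897) + 12750 = -3585859 + j1014895
|N| = √(6968908² + 2595096²) ≈ 7.4364e+06, ∠N ≈ 159.58°
|D| = √(3585859² + 1014895²) ≈ 3.7267e+06, ∠D ≈ 164.20°
|L| = 7.4364e+06 / 3.7267e+06 ≈ 1.9954
Gain = 20 log₁₀(1.9954) ≈ 6.00 dB
∠L = 159.58° − 164.20° = -4.62°

ω = 1006: 6.0 dB, -9.2°; ω = 1897: 6.0 dB, -4.6°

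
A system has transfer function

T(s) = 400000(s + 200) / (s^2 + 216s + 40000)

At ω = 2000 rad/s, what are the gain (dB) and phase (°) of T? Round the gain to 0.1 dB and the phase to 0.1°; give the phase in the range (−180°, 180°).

At s = jω = j2000:
zero (s+200): 200 + j2000 → |·| = √(200²+2000²) = √4040000 ≈ 2010, ∠ = arctan(2000/200) ≈ 84.29°
quadratic: (j2000)² + 216·j2000 + 40000 = -3960000 + j432000 → |·| ≈ 3.9835e+06, ∠ ≈ 173.77°
|T| = 400000 · 2010 / 3.9835e+06 ≈ 201.83
Gain = 20 log₁₀(201.83) ≈ 46.10 dB
∠T = 84.29° − 173.77° = -89.48°

46.1 dB, -89.5°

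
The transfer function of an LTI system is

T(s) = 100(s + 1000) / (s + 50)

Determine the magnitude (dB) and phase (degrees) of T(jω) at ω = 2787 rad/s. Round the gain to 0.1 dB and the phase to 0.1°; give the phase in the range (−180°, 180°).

40.5 dB, -18.7°

At s = jω = j2787:
zero (s+1000): 1000 + j2787 → |·| = √(1000²+2787²) = √8767369 ≈ 2961, ∠ = arctan(2787/1000) ≈ 70.26°
pole (s+50): 50 + j2787 → |·| = √(50²+2787²) = √7769869 ≈ 2787.4, ∠ = arctan(2787/50) ≈ 88.97°
|T| = 100 · 2961 / 2787.4 ≈ 106.23
Gain = 20 log₁₀(106.23) ≈ 40.52 dB
∠T = 70.26° − 88.97° = -18.71°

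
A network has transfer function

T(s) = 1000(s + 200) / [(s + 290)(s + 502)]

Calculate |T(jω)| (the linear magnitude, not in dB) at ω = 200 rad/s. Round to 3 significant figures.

At s = jω = j200:
zero (s+200): 200 + j200 → |·| = √(200²+200²) = √80000 ≈ 282.84, ∠ = arctan(200/200) ≈ 45.00°
pole (s+290): 290 + j200 → |·| = √(290²+200²) = √124100 ≈ 352.28, ∠ = arctan(200/290) ≈ 34.59°
pole (s+502): 502 + j200 → |·| = √(502²+200²) = √292004 ≈ 540.37, ∠ = arctan(200/502) ≈ 21.72°
|T| = 1000 · 282.84 / 1.9036e+05 ≈ 1.4858

1.49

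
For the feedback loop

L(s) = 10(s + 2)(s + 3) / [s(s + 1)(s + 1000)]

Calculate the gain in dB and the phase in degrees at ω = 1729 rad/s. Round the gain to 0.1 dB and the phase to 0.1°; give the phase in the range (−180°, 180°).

-46.0 dB, -60.1°

At s = jω = j1729:
zero (s+2): 2 + j1729 → |·| = √(2²+1729²) = √2989445 ≈ 1729, ∠ = arctan(1729/2) ≈ 89.93°
zero (s+3): 3 + j1729 → |·| = √(3²+1729²) = √2989450 ≈ 1729, ∠ = arctan(1729/3) ≈ 89.90°
pole (s+1): 1 + j1729 → |·| = √(1²+1729²) = √2989442 ≈ 1729, ∠ = arctan(1729/1) ≈ 89.97°
pole (s+1000): 1000 + j1729 → |·| = √(1000²+1729²) = √3989441 ≈ 1997.4, ∠ = arctan(1729/1000) ≈ 59.96°
pole at origin: |s| = 1729, ∠ = 90.00° (in denominator)
|L| = 10 · 2.9894e+06 / 5.9711e+09 ≈ 0.0050064
Gain = 20 log₁₀(0.0050064) ≈ -46.01 dB
∠L = 179.83° − 239.93° = -60.10°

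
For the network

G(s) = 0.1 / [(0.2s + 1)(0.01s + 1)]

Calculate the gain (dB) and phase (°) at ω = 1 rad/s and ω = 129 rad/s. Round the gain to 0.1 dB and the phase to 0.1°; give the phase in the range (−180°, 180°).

At ω = 1 rad/s:
pole (1 + j1·0.2) = 1 + j0.2 → |·| ≈ 1.0198, ∠ ≈ 11.31°
pole (1 + j1·0.01) = 1 + j0.01 → |·| ≈ 1, ∠ ≈ 0.57°
|G| = 0.1 · 1 / (1.0198 · 1) ≈ 0.098058
Gain = 20 log₁₀(0.098058) ≈ -20.17 dB
∠G = (0°) − (11.31° + 0.57°) = -11.88°

At ω = 129 rad/s:
pole (1 + j129·0.2) = 1 + j25.8 → |·| ≈ 25.819, ∠ ≈ 87.78°
pole (1 + j129·0.01) = 1 + j1.29 → |·| ≈ 1.6322, ∠ ≈ 52.22°
|G| = 0.1 · 1 / (25.819 · 1.6322) ≈ 0.0023729
Gain = 20 log₁₀(0.0023729) ≈ -52.49 dB
∠G = (0°) − (87.78° + 52.22°) = -140.00°

ω = 1: -20.2 dB, -11.9°; ω = 129: -52.5 dB, -140.0°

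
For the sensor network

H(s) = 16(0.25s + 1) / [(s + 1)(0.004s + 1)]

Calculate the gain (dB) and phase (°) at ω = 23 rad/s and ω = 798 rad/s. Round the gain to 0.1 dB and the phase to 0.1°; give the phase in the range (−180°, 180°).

At ω = 23 rad/s:
zero (1 + j23·0.25) = 1 + j5.75 → |·| ≈ 5.8363, ∠ ≈ 80.13°
pole (1 + j23·1) = 1 + j23 → |·| ≈ 23.022, ∠ ≈ 87.51°
pole (1 + j23·0.004) = 1 + j0.092 → |·| ≈ 1.0042, ∠ ≈ 5.26°
|H| = 16 · 5.8363 / (23.022 · 1.0042) ≈ 4.0392
Gain = 20 log₁₀(4.0392) ≈ 12.13 dB
∠H = (80.13°) − (87.51° + 5.26°) = -12.64°

At ω = 798 rad/s:
zero (1 + j798·0.25) = 1 + j199.5 → |·| ≈ 199.5, ∠ ≈ 89.71°
pole (1 + j798·1) = 1 + j798 → |·| ≈ 798, ∠ ≈ 89.93°
pole (1 + j798·0.004) = 1 + j3.192 → |·| ≈ 3.345, ∠ ≈ 72.61°
|H| = 16 · 199.5 / (798 · 3.345) ≈ 1.1958
Gain = 20 log₁₀(1.1958) ≈ 1.55 dB
∠H = (89.71°) − (89.93° + 72.61°) = -72.83°

ω = 23: 12.1 dB, -12.6°; ω = 798: 1.6 dB, -72.8°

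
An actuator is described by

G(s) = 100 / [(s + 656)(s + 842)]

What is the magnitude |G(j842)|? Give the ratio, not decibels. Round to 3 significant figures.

At s = jω = j842:
pole (s+656): 656 + j842 → |·| = √(656²+842²) = √1139300 ≈ 1067.4, ∠ = arctan(842/656) ≈ 52.08°
pole (s+842): 842 + j842 → |·| = √(842²+842²) = √1417928 ≈ 1190.8, ∠ = arctan(842/842) ≈ 45.00°
|G| = 100 / 1.2711e+06 ≈ 7.8672e-05

7.87e-05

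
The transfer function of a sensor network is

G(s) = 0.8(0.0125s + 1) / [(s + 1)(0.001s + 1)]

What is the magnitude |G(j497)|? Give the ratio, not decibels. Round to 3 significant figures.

0.00907

At ω = 497 rad/s:
zero (1 + j497·0.0125) = 1 + j6.2125 → |·| ≈ 6.2925, ∠ ≈ 80.86°
pole (1 + j497·1) = 1 + j497 → |·| ≈ 497, ∠ ≈ 89.88°
pole (1 + j497·0.001) = 1 + j0.497 → |·| ≈ 1.1167, ∠ ≈ 26.43°
|G| = 0.8 · 6.2925 / (497 · 1.1167) ≈ 0.0090703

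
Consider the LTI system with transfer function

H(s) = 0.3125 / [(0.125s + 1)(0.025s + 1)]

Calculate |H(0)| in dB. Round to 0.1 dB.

H(0) = 0.3125 · 1 / 1 = 0.3125
20 log₁₀(0.3125) ≈ -10.10 dB

-10.1 dB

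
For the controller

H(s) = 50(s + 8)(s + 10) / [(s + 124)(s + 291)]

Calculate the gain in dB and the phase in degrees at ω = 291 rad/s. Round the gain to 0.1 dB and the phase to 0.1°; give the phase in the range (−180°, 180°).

At s = jω = j291:
zero (s+8): 8 + j291 → |·| = √(8²+291²) = √84745 ≈ 291.11, ∠ = arctan(291/8) ≈ 88.43°
zero (s+10): 10 + j291 → |·| = √(10²+291²) = √84781 ≈ 291.17, ∠ = arctan(291/10) ≈ 88.03°
pole (s+124): 124 + j291 → |·| = √(124²+291²) = √100057 ≈ 316.32, ∠ = arctan(291/124) ≈ 66.92°
pole (s+291): 291 + j291 → |·| = √(291²+291²) = √169362 ≈ 411.54, ∠ = arctan(291/291) ≈ 45.00°
|H| = 50 · 84762 / 1.3018e+05 ≈ 32.556
Gain = 20 log₁₀(32.556) ≈ 30.25 dB
∠H = 176.46° − 111.92° = 64.54°

30.3 dB, 64.5°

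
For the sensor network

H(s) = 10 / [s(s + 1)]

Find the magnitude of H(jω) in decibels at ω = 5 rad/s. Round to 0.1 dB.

-8.1 dB

At s = jω = j5:
pole (s+1): 1 + j5 → |·| = √(1²+5²) = √26 ≈ 5.099, ∠ = arctan(5/1) ≈ 78.69°
pole at origin: |s| = 5, ∠ = 90.00° (in denominator)
|H| = 10 / 25.495 ≈ 0.39223
Gain = 20 log₁₀(0.39223) ≈ -8.13 dB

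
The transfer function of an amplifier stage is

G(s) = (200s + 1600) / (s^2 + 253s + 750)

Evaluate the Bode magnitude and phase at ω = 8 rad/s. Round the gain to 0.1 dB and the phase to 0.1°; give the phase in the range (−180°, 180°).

0.5 dB, -26.3°

Substitute s = j8:
Numerator: 200(j8) + 1600 = 1600 + j1600
Denominator: (j8)^2 + 253(j8) + 750 = 686 + j2024
|N| = √(1600² + 1600²) ≈ 2262.7, ∠N ≈ 45.00°
|D| = √(686² + 2024²) ≈ 2137.1, ∠D ≈ 71.28°
|G| = 2262.7 / 2137.1 ≈ 1.0588
Gain = 20 log₁₀(1.0588) ≈ 0.50 dB
∠G = 45.00° − 71.28° = -26.28°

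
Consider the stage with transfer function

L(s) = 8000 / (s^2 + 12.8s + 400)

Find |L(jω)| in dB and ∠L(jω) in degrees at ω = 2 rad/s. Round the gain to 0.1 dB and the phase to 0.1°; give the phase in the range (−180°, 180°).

At s = jω = j2:
quadratic: (j2)² + 12.8·j2 + 400 = 396 + j25.6 → |·| ≈ 396.83, ∠ ≈ 3.70°
|L| = 8000 / 396.83 ≈ 20.16
Gain = 20 log₁₀(20.16) ≈ 26.09 dB
∠L = 0.00° − 3.70° = -3.70°

26.1 dB, -3.7°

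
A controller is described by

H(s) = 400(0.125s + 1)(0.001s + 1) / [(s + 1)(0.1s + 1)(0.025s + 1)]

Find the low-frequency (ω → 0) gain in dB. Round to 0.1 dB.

52.0 dB

H(0) = 400 · 1 / 1 = 400
20 log₁₀(400) ≈ 52.04 dB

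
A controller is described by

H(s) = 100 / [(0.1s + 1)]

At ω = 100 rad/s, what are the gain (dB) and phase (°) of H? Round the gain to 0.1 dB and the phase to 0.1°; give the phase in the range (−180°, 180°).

20.0 dB, -84.3°

At ω = 100 rad/s:
pole (1 + j100·0.1) = 1 + j10 → |·| ≈ 10.05, ∠ ≈ 84.29°
|H| = 100 · 1 / (10.05) ≈ 9.9502
Gain = 20 log₁₀(9.9502) ≈ 19.96 dB
∠H = (0°) − (84.29°) = -84.29°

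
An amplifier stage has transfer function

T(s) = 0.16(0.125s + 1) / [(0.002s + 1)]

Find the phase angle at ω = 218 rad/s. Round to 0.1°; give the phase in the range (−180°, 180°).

64.3°

At ω = 218 rad/s:
zero (1 + j218·0.125) = 1 + j27.25 → |·| ≈ 27.268, ∠ ≈ 87.90°
pole (1 + j218·0.002) = 1 + j0.436 → |·| ≈ 1.0909, ∠ ≈ 23.56°
∠T = (87.90°) − (23.56°) = 64.34°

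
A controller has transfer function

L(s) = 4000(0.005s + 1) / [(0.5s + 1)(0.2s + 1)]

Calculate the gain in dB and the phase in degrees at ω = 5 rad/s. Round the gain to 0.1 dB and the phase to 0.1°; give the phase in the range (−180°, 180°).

At ω = 5 rad/s:
zero (1 + j5·0.005) = 1 + j0.025 → |·| ≈ 1.0003, ∠ ≈ 1.43°
pole (1 + j5·0.5) = 1 + j2.5 → |·| ≈ 2.6926, ∠ ≈ 68.20°
pole (1 + j5·0.2) = 1 + j1 → |·| ≈ 1.4142, ∠ ≈ 45.00°
|L| = 4000 · 1.0003 / (2.6926 · 1.4142) ≈ 1050.8
Gain = 20 log₁₀(1050.8) ≈ 60.43 dB
∠L = (1.43°) − (68.20° + 45.00°) = -111.77°

60.4 dB, -111.8°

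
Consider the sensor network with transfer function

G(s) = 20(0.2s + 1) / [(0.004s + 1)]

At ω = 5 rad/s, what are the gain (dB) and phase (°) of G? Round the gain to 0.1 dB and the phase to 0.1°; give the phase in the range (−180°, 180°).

At ω = 5 rad/s:
zero (1 + j5·0.2) = 1 + j1 → |·| ≈ 1.4142, ∠ ≈ 45.00°
pole (1 + j5·0.004) = 1 + j0.02 → |·| ≈ 1.0002, ∠ ≈ 1.15°
|G| = 20 · 1.4142 / (1.0002) ≈ 28.278
Gain = 20 log₁₀(28.278) ≈ 29.03 dB
∠G = (45.00°) − (1.15°) = 43.85°

29.0 dB, 43.9°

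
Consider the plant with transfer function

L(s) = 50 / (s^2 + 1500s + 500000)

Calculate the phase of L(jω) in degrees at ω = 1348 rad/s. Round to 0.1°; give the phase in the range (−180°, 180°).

-123.1°

Substitute s = j1348:
Numerator: 50 = 50 + j0
Denominator: (j1348)^2 + 1500(j1348) + 500000 = -1317104 + j2022000
|N| = √(50² + 0²) ≈ 50, ∠N ≈ 0.00°
|D| = √(1317104² + 2022000²) ≈ 2.4131e+06, ∠D ≈ 123.08°
∠L = 0.00° − 123.08° = -123.08°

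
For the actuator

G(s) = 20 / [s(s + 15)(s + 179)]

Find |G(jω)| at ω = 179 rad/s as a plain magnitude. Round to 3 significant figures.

2.46e-06

At s = jω = j179:
pole (s+15): 15 + j179 → |·| = √(15²+179²) = √32266 ≈ 179.63, ∠ = arctan(179/15) ≈ 85.21°
pole (s+179): 179 + j179 → |·| = √(179²+179²) = √64082 ≈ 253.14, ∠ = arctan(179/179) ≈ 45.00°
pole at origin: |s| = 179, ∠ = 90.00° (in denominator)
|G| = 20 / 8.1394e+06 ≈ 2.4572e-06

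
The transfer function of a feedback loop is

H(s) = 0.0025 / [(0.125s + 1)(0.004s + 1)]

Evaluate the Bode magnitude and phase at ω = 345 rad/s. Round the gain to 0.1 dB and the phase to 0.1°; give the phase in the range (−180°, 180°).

At ω = 345 rad/s:
pole (1 + j345·0.125) = 1 + j43.125 → |·| ≈ 43.137, ∠ ≈ 88.67°
pole (1 + j345·0.004) = 1 + j1.38 → |·| ≈ 1.7042, ∠ ≈ 54.07°
|H| = 0.0025 · 1 / (43.137 · 1.7042) ≈ 3.4007e-05
Gain = 20 log₁₀(3.4007e-05) ≈ -89.37 dB
∠H = (0°) − (88.67° + 54.07°) = -142.74°

-89.4 dB, -142.7°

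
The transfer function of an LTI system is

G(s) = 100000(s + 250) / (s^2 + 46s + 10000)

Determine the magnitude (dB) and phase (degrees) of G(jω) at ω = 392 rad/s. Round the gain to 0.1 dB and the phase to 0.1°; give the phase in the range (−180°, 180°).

50.1 dB, -115.4°

At s = jω = j392:
zero (s+250): 250 + j392 → |·| = √(250²+392²) = √216164 ≈ 464.93, ∠ = arctan(392/250) ≈ 57.47°
quadratic: (j392)² + 46·j392 + 10000 = -143664 + j18032 → |·| ≈ 1.4479e+05, ∠ ≈ 172.85°
|G| = 100000 · 464.93 / 1.4479e+05 ≈ 321.11
Gain = 20 log₁₀(321.11) ≈ 50.13 dB
∠G = 57.47° − 172.85° = -115.38°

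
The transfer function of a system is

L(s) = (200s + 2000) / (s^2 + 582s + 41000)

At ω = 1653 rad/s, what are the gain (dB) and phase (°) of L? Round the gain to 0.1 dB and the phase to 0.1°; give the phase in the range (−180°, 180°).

Substitute s = j1653:
Numerator: 200(j1653) + 2000 = 2000 + j330600
Denominator: (j1653)^2 + 582(j1653) + 41000 = -2691409 + j962046
|N| = √(2000² + 330600²) ≈ 3.3061e+05, ∠N ≈ 89.65°
|D| = √(2691409² + 962046²) ≈ 2.8582e+06, ∠D ≈ 160.33°
|L| = 3.3061e+05 / 2.8582e+06 ≈ 0.11567
Gain = 20 log₁₀(0.11567) ≈ -18.74 dB
∠L = 89.65° − 160.33° = -70.68°

-18.7 dB, -70.7°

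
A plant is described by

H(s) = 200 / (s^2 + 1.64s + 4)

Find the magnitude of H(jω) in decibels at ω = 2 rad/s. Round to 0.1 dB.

35.7 dB

At s = jω = j2:
quadratic: (j2)² + 1.64·j2 + 4 = 0 + j3.28 → |·| ≈ 3.28, ∠ ≈ 90.00°
|H| = 200 / 3.28 ≈ 60.976
Gain = 20 log₁₀(60.976) ≈ 35.70 dB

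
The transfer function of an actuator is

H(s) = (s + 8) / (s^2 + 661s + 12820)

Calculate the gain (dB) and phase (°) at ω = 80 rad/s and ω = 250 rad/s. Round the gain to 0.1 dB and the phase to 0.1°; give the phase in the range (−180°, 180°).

Substitute s = j80:
Numerator: (j80) + 8 = 8 + j80
Denominator: (j80)^2 + 661(j80) + 12820 = 6420 + j52880
|N| = √(8² + 80²) ≈ 80.399, ∠N ≈ 84.29°
|D| = √(6420² + 52880²) ≈ 53268, ∠D ≈ 83.08°
|H| = 80.399 / 53268 ≈ 0.0015093
Gain = 20 log₁₀(0.0015093) ≈ -56.42 dB
∠H = 84.29° − 83.08° = 1.21°

Substitute s = j250:
Numerator: (j250) + 8 = 8 + j250
Denominator: (j250)^2 + 661(j250) + 12820 = -49680 + j165250
|N| = √(8² + 250²) ≈ 250.13, ∠N ≈ 88.17°
|D| = √(49680² + 165250²) ≈ 1.7256e+05, ∠D ≈ 106.73°
|H| = 250.13 / 1.7256e+05 ≈ 0.0014495
Gain = 20 log₁₀(0.0014495) ≈ -56.78 dB
∠H = 88.17° − 106.73° = -18.56°

ω = 80: -56.4 dB, 1.2°; ω = 250: -56.8 dB, -18.6°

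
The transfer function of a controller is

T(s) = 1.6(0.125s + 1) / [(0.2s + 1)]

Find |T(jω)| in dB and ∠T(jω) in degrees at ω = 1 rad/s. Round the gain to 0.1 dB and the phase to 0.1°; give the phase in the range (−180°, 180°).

At ω = 1 rad/s:
zero (1 + j1·0.125) = 1 + j0.125 → |·| ≈ 1.0078, ∠ ≈ 7.13°
pole (1 + j1·0.2) = 1 + j0.2 → |·| ≈ 1.0198, ∠ ≈ 11.31°
|T| = 1.6 · 1.0078 / (1.0198) ≈ 1.5812
Gain = 20 log₁₀(1.5812) ≈ 3.98 dB
∠T = (7.13°) − (11.31°) = -4.18°

4.0 dB, -4.2°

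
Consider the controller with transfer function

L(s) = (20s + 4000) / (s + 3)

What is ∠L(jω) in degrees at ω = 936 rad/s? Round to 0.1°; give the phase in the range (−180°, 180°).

Substitute s = j936:
Numerator: 20(j936) + 4000 = 4000 + j18720
Denominator: (j936) + 3 = 3 + j936
|N| = √(4000² + 18720²) ≈ 19143, ∠N ≈ 77.94°
|D| = √(3² + 936²) ≈ 936, ∠D ≈ 89.82°
∠L = 77.94° − 89.82° = -11.88°

-11.9°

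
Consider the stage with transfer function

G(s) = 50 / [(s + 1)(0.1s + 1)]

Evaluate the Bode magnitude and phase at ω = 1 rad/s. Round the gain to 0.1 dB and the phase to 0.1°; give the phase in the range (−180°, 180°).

30.9 dB, -50.7°

At ω = 1 rad/s:
pole (1 + j1·1) = 1 + j1 → |·| ≈ 1.4142, ∠ ≈ 45.00°
pole (1 + j1·0.1) = 1 + j0.1 → |·| ≈ 1.005, ∠ ≈ 5.71°
|G| = 50 · 1 / (1.4142 · 1.005) ≈ 35.18
Gain = 20 log₁₀(35.18) ≈ 30.93 dB
∠G = (0°) − (45.00° + 5.71°) = -50.71°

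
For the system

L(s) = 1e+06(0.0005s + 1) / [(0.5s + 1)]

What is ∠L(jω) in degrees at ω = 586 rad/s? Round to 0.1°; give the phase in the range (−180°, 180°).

-73.5°

At ω = 586 rad/s:
zero (1 + j586·0.0005) = 1 + j0.293 → |·| ≈ 1.042, ∠ ≈ 16.33°
pole (1 + j586·0.5) = 1 + j293 → |·| ≈ 293, ∠ ≈ 89.80°
∠L = (16.33°) − (89.80°) = -73.47°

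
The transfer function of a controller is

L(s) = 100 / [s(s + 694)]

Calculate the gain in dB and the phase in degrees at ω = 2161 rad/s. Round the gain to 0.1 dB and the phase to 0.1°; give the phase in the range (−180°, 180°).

-93.8 dB, -162.2°

At s = jω = j2161:
pole (s+694): 694 + j2161 → |·| = √(694²+2161²) = √5151557 ≈ 2269.7, ∠ = arctan(2161/694) ≈ 72.20°
pole at origin: |s| = 2161, ∠ = 90.00° (in denominator)
|L| = 100 / 4.9048e+06 ≈ 2.0388e-05
Gain = 20 log₁₀(2.0388e-05) ≈ -93.81 dB
∠L = 0.00° − 162.20° = -162.20°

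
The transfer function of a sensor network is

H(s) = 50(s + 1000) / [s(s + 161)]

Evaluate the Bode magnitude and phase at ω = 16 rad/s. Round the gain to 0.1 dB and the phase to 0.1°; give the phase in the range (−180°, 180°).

25.7 dB, -94.8°

At s = jω = j16:
zero (s+1000): 1000 + j16 → |·| = √(1000²+16²) = √1000256 ≈ 1000.1, ∠ = arctan(16/1000) ≈ 0.92°
pole (s+161): 161 + j16 → |·| = √(161²+16²) = √26177 ≈ 161.79, ∠ = arctan(16/161) ≈ 5.68°
pole at origin: |s| = 16, ∠ = 90.00° (in denominator)
|H| = 50 · 1000.1 / 2588.6 ≈ 19.317
Gain = 20 log₁₀(19.317) ≈ 25.72 dB
∠H = 0.92° − 95.68° = -94.76°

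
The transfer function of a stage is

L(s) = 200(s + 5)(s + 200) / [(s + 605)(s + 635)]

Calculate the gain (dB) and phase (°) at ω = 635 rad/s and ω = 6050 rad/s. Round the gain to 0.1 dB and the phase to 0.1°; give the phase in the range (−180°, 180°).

At s = jω = j635:
zero (s+5): 5 + j635 → |·| = √(5²+635²) = √403250 ≈ 635.02, ∠ = arctan(635/5) ≈ 89.55°
zero (s+200): 200 + j635 → |·| = √(200²+635²) = √443225 ≈ 665.75, ∠ = arctan(635/200) ≈ 72.52°
pole (s+605): 605 + j635 → |·| = √(605²+635²) = √769250 ≈ 877.07, ∠ = arctan(635/605) ≈ 46.39°
pole (s+635): 635 + j635 → |·| = √(635²+635²) = √806450 ≈ 898.03, ∠ = arctan(635/635) ≈ 45.00°
|L| = 200 · 4.2276e+05 / 7.8764e+05 ≈ 107.35
Gain = 20 log₁₀(107.35) ≈ 40.62 dB
∠L = 162.07° − 91.39° = 70.68°

At s = jω = j6050:
zero (s+5): 5 + j6050 → |·| = √(5²+6050²) = √36602525 ≈ 6050, ∠ = arctan(6050/5) ≈ 89.95°
zero (s+200): 200 + j6050 → |·| = √(200²+6050²) = √36642500 ≈ 6053.3, ∠ = arctan(6050/200) ≈ 88.11°
pole (s+605): 605 + j6050 → |·| = √(605²+6050²) = √36968525 ≈ 6080.2, ∠ = arctan(6050/605) ≈ 84.29°
pole (s+635): 635 + j6050 → |·| = √(635²+6050²) = √37005725 ≈ 6083.2, ∠ = arctan(6050/635) ≈ 84.01°
|L| = 200 · 3.6622e+07 / 3.6987e+07 ≈ 198.03
Gain = 20 log₁₀(198.03) ≈ 45.93 dB
∠L = 178.06° − 168.30° = 9.76°

ω = 635: 40.6 dB, 70.7°; ω = 6050: 45.9 dB, 9.8°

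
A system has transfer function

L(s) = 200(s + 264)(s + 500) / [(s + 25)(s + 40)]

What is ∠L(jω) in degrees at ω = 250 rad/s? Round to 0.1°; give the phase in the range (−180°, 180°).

-95.2°

At s = jω = j250:
zero (s+264): 264 + j250 → |·| = √(264²+250²) = √132196 ≈ 363.59, ∠ = arctan(250/264) ≈ 43.44°
zero (s+500): 500 + j250 → |·| = √(500²+250²) = √312500 ≈ 559.02, ∠ = arctan(250/500) ≈ 26.57°
pole (s+25): 25 + j250 → |·| = √(25²+250²) = √63125 ≈ 251.25, ∠ = arctan(250/25) ≈ 84.29°
pole (s+40): 40 + j250 → |·| = √(40²+250²) = √64100 ≈ 253.18, ∠ = arctan(250/40) ≈ 80.91°
∠L = 70.01° − 165.20° = -95.19°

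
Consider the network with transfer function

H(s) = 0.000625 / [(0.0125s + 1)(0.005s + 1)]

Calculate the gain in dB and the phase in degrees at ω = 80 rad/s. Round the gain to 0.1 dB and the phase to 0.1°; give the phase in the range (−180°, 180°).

-67.7 dB, -66.8°

At ω = 80 rad/s:
pole (1 + j80·0.0125) = 1 + j1 → |·| ≈ 1.4142, ∠ ≈ 45.00°
pole (1 + j80·0.005) = 1 + j0.4 → |·| ≈ 1.077, ∠ ≈ 21.80°
|H| = 0.000625 · 1 / (1.4142 · 1.077) ≈ 0.00041035
Gain = 20 log₁₀(0.00041035) ≈ -67.74 dB
∠H = (0°) − (45.00° + 21.80°) = -66.80°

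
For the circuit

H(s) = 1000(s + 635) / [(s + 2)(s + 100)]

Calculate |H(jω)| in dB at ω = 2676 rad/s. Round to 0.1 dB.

At s = jω = j2676:
zero (s+635): 635 + j2676 → |·| = √(635²+2676²) = √7564201 ≈ 2750.3, ∠ = arctan(2676/635) ≈ 76.65°
pole (s+2): 2 + j2676 → |·| = √(2²+2676²) = √7160980 ≈ 2676, ∠ = arctan(2676/2) ≈ 89.96°
pole (s+100): 100 + j2676 → |·| = √(100²+2676²) = √7170976 ≈ 2677.9, ∠ = arctan(2676/100) ≈ 87.86°
|H| = 1000 · 2750.3 / 7.1661e+06 ≈ 0.38379
Gain = 20 log₁₀(0.38379) ≈ -8.32 dB

-8.3 dB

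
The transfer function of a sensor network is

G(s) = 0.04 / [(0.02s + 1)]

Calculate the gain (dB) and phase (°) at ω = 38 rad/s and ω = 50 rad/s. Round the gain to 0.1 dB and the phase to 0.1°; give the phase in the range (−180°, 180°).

ω = 38: -29.9 dB, -37.2°; ω = 50: -31.0 dB, -45.0°

At ω = 38 rad/s:
pole (1 + j38·0.02) = 1 + j0.76 → |·| ≈ 1.256, ∠ ≈ 37.23°
|G| = 0.04 · 1 / (1.256) ≈ 0.031847
Gain = 20 log₁₀(0.031847) ≈ -29.94 dB
∠G = (0°) − (37.23°) = -37.23°

At ω = 50 rad/s:
pole (1 + j50·0.02) = 1 + j1 → |·| ≈ 1.4142, ∠ ≈ 45.00°
|G| = 0.04 · 1 / (1.4142) ≈ 0.028285
Gain = 20 log₁₀(0.028285) ≈ -30.97 dB
∠G = (0°) − (45.00°) = -45.00°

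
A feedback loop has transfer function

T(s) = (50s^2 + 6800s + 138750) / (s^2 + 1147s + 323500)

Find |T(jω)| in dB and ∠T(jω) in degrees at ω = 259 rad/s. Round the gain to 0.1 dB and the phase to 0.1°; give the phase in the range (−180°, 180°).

Substitute s = j259:
Numerator: 50(j259)^2 + 6800(j259) + 138750 = -3215300 + j1761200
Denominator: (j259)^2 + 1147(j259) + 323500 = 256419 + j297073
|N| = √(3215300² + 1761200²) ≈ 3.6661e+06, ∠N ≈ 151.29°
|D| = √(256419² + 297073²) ≈ 3.9243e+05, ∠D ≈ 49.20°
|T| = 3.6661e+06 / 3.9243e+05 ≈ 9.342
Gain = 20 log₁₀(9.342) ≈ 19.41 dB
∠T = 151.29° − 49.20° = 102.09°

19.4 dB, 102.1°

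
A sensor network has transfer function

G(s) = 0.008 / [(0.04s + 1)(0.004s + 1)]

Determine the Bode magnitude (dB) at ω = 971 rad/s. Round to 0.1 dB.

At ω = 971 rad/s:
pole (1 + j971·0.04) = 1 + j38.84 → |·| ≈ 38.853, ∠ ≈ 88.53°
pole (1 + j971·0.004) = 1 + j3.884 → |·| ≈ 4.0107, ∠ ≈ 75.56°
|G| = 0.008 · 1 / (38.853 · 4.0107) ≈ 5.1339e-05
Gain = 20 log₁₀(5.1339e-05) ≈ -85.79 dB

-85.8 dB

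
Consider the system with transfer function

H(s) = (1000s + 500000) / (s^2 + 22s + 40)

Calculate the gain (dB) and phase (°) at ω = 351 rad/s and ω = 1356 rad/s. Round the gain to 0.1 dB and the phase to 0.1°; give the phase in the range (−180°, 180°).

Substitute s = j351:
Numerator: 1000(j351) + 500000 = 500000 + j351000
Denominator: (j351)^2 + 22(j351) + 40 = -123161 + j7722
|N| = √(500000² + 351000²) ≈ 6.109e+05, ∠N ≈ 35.07°
|D| = √(123161² + 7722²) ≈ 1.234e+05, ∠D ≈ 176.41°
|H| = 6.109e+05 / 1.234e+05 ≈ 4.9506
Gain = 20 log₁₀(4.9506) ≈ 13.89 dB
∠H = 35.07° − 176.41° = -141.34°

Substitute s = j1356:
Numerator: 1000(j1356) + 500000 = 500000 + j1356000
Denominator: (j1356)^2 + 22(j1356) + 40 = -1838696 + j29832
|N| = √(500000² + 1356000²) ≈ 1.4452e+06, ∠N ≈ 69.76°
|D| = √(1838696² + 29832²) ≈ 1.8389e+06, ∠D ≈ 179.07°
|H| = 1.4452e+06 / 1.8389e+06 ≈ 0.7859
Gain = 20 log₁₀(0.7859) ≈ -2.09 dB
∠H = 69.76° − 179.07° = -109.31°

ω = 351: 13.9 dB, -141.3°; ω = 1356: -2.1 dB, -109.3°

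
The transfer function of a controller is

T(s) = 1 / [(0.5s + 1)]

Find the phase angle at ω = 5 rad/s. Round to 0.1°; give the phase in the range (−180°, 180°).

At ω = 5 rad/s:
pole (1 + j5·0.5) = 1 + j2.5 → |·| ≈ 2.6926, ∠ ≈ 68.20°
∠T = (0°) − (68.20°) = -68.20°

-68.2°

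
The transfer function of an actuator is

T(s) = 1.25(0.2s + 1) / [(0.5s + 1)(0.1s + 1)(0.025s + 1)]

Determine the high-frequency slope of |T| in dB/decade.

-40 dB/decade

Each pole contributes −20 dB/decade at high frequency; each zero contributes +20 dB/decade.
Net: 1 zero(s) − 3 pole(s) → -40 dB/decade.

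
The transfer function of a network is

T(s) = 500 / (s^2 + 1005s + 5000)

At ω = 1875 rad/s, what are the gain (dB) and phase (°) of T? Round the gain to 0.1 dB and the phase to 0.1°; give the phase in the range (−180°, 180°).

-78.0 dB, -151.8°

Substitute s = j1875:
Numerator: 500 = 500 + j0
Denominator: (j1875)^2 + 1005(j1875) + 5000 = -3510625 + j1884375
|N| = √(500² + 0²) ≈ 500, ∠N ≈ 0.00°
|D| = √(3510625² + 1884375²) ≈ 3.9844e+06, ∠D ≈ 151.77°
|T| = 500 / 3.9844e+06 ≈ 0.00012549
Gain = 20 log₁₀(0.00012549) ≈ -78.03 dB
∠T = 0.00° − 151.77° = -151.77°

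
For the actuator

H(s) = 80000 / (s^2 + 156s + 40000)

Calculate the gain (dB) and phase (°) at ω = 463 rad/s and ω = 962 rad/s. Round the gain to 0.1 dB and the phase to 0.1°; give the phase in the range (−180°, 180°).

At s = jω = j463:
quadratic: (j463)² + 156·j463 + 40000 = -174369 + j72228 → |·| ≈ 1.8874e+05, ∠ ≈ 157.50°
|H| = 80000 / 1.8874e+05 ≈ 0.42386
Gain = 20 log₁₀(0.42386) ≈ -7.46 dB
∠H = 0.00° − 157.50° = -157.50°

At s = jω = j962:
quadratic: (j962)² + 156·j962 + 40000 = -885444 + j150072 → |·| ≈ 8.9807e+05, ∠ ≈ 170.38°
|H| = 80000 / 8.9807e+05 ≈ 0.08908
Gain = 20 log₁₀(0.08908) ≈ -21.00 dB
∠H = 0.00° − 170.38° = -170.38°

ω = 463: -7.5 dB, -157.5°; ω = 962: -21.0 dB, -170.4°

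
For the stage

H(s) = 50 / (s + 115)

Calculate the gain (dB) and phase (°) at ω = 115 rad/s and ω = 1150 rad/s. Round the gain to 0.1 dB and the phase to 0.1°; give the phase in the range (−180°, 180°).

ω = 115: -10.2 dB, -45.0°; ω = 1150: -27.3 dB, -84.3°

Substitute s = j115:
Numerator: 50 = 50 + j0
Denominator: (j115) + 115 = 115 + j115
|N| = √(50² + 0²) ≈ 50, ∠N ≈ 0.00°
|D| = √(115² + 115²) ≈ 162.63, ∠D ≈ 45.00°
|H| = 50 / 162.63 ≈ 0.30745
Gain = 20 log₁₀(0.30745) ≈ -10.24 dB
∠H = 0.00° − 45.00° = -45.00°

Substitute s = j1150:
Numerator: 50 = 50 + j0
Denominator: (j1150) + 115 = 115 + j1150
|N| = √(50² + 0²) ≈ 50, ∠N ≈ 0.00°
|D| = √(115² + 1150²) ≈ 1155.7, ∠D ≈ 84.29°
|H| = 50 / 1155.7 ≈ 0.043264
Gain = 20 log₁₀(0.043264) ≈ -27.28 dB
∠H = 0.00° − 84.29° = -84.29°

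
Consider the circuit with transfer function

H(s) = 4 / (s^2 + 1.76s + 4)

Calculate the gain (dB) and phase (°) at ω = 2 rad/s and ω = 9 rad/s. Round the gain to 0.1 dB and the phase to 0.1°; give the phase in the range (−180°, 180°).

At s = jω = j2:
quadratic: (j2)² + 1.76·j2 + 4 = 0 + j3.52 → |·| ≈ 3.52, ∠ ≈ 90.00°
|H| = 4 / 3.52 ≈ 1.1364
Gain = 20 log₁₀(1.1364) ≈ 1.11 dB
∠H = 0.00° − 90.00° = -90.00°

At s = jω = j9:
quadratic: (j9)² + 1.76·j9 + 4 = -77 + j15.84 → |·| ≈ 78.612, ∠ ≈ 168.38°
|H| = 4 / 78.612 ≈ 0.050883
Gain = 20 log₁₀(0.050883) ≈ -25.87 dB
∠H = 0.00° − 168.38° = -168.38°

ω = 2: 1.1 dB, -90.0°; ω = 9: -25.9 dB, -168.4°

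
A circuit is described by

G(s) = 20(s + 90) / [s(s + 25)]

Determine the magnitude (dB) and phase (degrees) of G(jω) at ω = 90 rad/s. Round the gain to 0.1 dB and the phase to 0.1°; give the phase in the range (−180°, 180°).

At s = jω = j90:
zero (s+90): 90 + j90 → |·| = √(90²+90²) = √16200 ≈ 127.28, ∠ = arctan(90/90) ≈ 45.00°
pole (s+25): 25 + j90 → |·| = √(25²+90²) = √8725 ≈ 93.408, ∠ = arctan(90/25) ≈ 74.48°
pole at origin: |s| = 90, ∠ = 90.00° (in denominator)
|G| = 20 · 127.28 / 8406.7 ≈ 0.30281
Gain = 20 log₁₀(0.30281) ≈ -10.38 dB
∠G = 45.00° − 164.48° = -119.48°

-10.4 dB, -119.5°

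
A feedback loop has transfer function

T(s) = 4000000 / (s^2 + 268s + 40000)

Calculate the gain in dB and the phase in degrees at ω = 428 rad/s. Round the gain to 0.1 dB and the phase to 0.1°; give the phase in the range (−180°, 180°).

At s = jω = j428:
quadratic: (j428)² + 268·j428 + 40000 = -143184 + j114704 → |·| ≈ 1.8346e+05, ∠ ≈ 141.30°
|T| = 4000000 / 1.8346e+05 ≈ 21.803
Gain = 20 log₁₀(21.803) ≈ 26.77 dB
∠T = 0.00° − 141.30° = -141.30°

26.8 dB, -141.3°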